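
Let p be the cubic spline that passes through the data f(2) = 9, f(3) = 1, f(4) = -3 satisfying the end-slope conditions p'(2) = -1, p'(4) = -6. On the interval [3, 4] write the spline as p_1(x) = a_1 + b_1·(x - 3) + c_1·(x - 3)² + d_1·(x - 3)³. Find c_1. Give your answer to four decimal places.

With M_i denoting the second derivative at x_i, h_i = 1, 1, and Δ_i = (y_(i+1) − y_i)/h_i = -8, -4:
  1·M_0 + 4·M_1 + 1·M_2 = 6(Δ_1 - Δ_0) = 24
Clamped end conditions give two more equations: 2h_0·M_0 + h_0·M_1 = 6(Δ_0 - p'(2)) = -42 and h_1·M_1 + 2h_1·M_2 = 6(p'(4) - Δ_1) = -12.
Forward elimination and back-substitution give M_0 = -59/2, M_1 = 17, M_2 = -29/2.
On [3, 4], with p_1(x) = a_1 + b_1·(x - 3) + c_1·(x - 3)² + d_1·(x - 3)³: c_1 = M_1/2 = 17/2, d_1 = (M_2 - M_1)/(6h_1) = -21/4, b_1 = Δ_1 - h_1(2M_1 + M_2)/6 = -29/4.

8.5000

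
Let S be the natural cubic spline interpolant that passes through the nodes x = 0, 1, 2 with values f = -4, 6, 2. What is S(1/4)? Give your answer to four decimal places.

-0.6797

With m_i denoting the second derivative at x_i, h_i = 1, 1, and Δ_i = (y_(i+1) − y_i)/h_i = 10, -4:
  1·m_0 + 4·m_1 + 1·m_2 = 6(Δ_1 - Δ_0) = -84
Natural end conditions: m_0 = m_2 = 0.
Solving the tridiagonal system: m_0 = 0, m_1 = -21, m_2 = 0.
On [0, 1], S(x) = -4 + 27/2·x + 0·x² - 7/2·x³.
With x = 1/4: S(1/4) = -87/128.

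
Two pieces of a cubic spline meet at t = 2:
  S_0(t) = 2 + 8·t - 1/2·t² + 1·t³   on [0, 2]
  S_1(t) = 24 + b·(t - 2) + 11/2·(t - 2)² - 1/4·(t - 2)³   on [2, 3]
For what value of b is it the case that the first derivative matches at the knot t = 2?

S_0'(t) = 8 - 1·t + 3·t², so S_0'(2) = 18. On the right, S_1'(2) = b, so b = 18.

18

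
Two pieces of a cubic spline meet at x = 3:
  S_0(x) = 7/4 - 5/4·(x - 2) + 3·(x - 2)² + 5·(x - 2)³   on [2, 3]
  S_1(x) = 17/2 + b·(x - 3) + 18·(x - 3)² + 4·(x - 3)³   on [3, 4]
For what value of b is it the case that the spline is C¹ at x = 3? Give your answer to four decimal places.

S_0'(x) = -5/4 + 6·(x - 2) + 15·(x - 2)², so S_0'(3) = 79/4. On the right, S_1'(3) = b, so b = 79/4.

19.7500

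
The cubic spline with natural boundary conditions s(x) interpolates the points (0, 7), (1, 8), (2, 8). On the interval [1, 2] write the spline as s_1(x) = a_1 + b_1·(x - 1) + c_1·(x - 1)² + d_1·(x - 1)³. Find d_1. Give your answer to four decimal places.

0.2500

Let M_i = s''(x_i). Step sizes h_i = 1, 1; slopes of the chords Δ_i = (y_(i+1) - y_i)/h_i = 1, 0.
  1·M_0 + 4·M_1 + 1·M_2 = 6(Δ_1 - Δ_0) = -6
Natural end conditions: M_0 = M_2 = 0.
Solving the tridiagonal system: M_0 = 0, M_1 = -3/2, M_2 = 0.
On [1, 2], with s_1(x) = a_1 + b_1·(x - 1) + c_1·(x - 1)² + d_1·(x - 1)³: c_1 = M_1/2 = -3/4, d_1 = (M_2 - M_1)/(6h_1) = 1/4, b_1 = Δ_1 - h_1(2M_1 + M_2)/6 = 1/2.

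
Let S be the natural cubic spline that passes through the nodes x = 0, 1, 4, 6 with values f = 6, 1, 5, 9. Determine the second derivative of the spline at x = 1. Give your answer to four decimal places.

5.1831

Put m_i = S'' at the i-th knot. Here h = (1, 3, 2) and Δ = (-5, 4/3, 2), so the interior equations h_(i-1)·m_(i-1) + 2(h_(i-1)+h_i)·m_i + h_i·m_(i+1) = 6(Δ_i − Δ_(i-1)) read
  1·m_0 + 8·m_1 + 3·m_2 = 6(Δ_1 - Δ_0) = 38
  3·m_1 + 10·m_2 + 2·m_3 = 6(Δ_2 - Δ_1) = 4
Natural end conditions: m_0 = m_3 = 0.
Solving: m_0 = 0, m_1 = 368/71, m_2 = -82/71, m_3 = 0.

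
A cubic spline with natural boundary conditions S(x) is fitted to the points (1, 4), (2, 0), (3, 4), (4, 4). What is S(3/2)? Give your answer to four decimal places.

1.1000

With σ_i denoting the second derivative at x_i, h_i = 1, 1, 1, and Δ_i = (y_(i+1) − y_i)/h_i = -4, 4, 0:
  1·σ_0 + 4·σ_1 + 1·σ_2 = 6(Δ_1 - Δ_0) = 48
  1·σ_1 + 4·σ_2 + 1·σ_3 = 6(Δ_2 - Δ_1) = -24
Natural end conditions: σ_0 = σ_3 = 0.
Forward elimination and back-substitution give σ_0 = 0, σ_1 = 72/5, σ_2 = -48/5, σ_3 = 0.
On [1, 2], S(x) = 4 - 32/5·(x - 1) + 0·(x - 1)² + 12/5·(x - 1)³.
With (x - 1) = 1/2: S(3/2) = 11/10.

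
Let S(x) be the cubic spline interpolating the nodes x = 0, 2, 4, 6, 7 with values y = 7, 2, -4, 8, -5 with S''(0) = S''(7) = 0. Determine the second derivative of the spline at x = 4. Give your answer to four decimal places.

13.5732

Let m_i = S''(x_i). Step sizes h_i = 2, 2, 2, 1; slopes of the chords Δ_i = (y_(i+1) - y_i)/h_i = -5/2, -3, 6, -13.
  2·m_0 + 8·m_1 + 2·m_2 = 6(Δ_1 - Δ_0) = -3
  2·m_1 + 8·m_2 + 2·m_3 = 6(Δ_2 - Δ_1) = 54
  2·m_2 + 6·m_3 + 1·m_4 = 6(Δ_3 - Δ_2) = -114
Natural end conditions: m_0 = m_4 = 0.
Solving: m_0 = 0, m_1 = -309/82, m_2 = 1113/82, m_3 = -1929/82, m_4 = 0.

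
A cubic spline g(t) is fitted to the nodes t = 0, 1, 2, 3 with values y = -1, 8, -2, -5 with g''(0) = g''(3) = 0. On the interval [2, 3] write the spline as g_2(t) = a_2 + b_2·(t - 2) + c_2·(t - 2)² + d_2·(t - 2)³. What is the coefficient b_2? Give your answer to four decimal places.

-9.2667

Let m_i = g''(x_i). Step sizes h_i = 1, 1, 1; slopes of the chords Δ_i = (y_(i+1) - y_i)/h_i = 9, -10, -3.
  1·m_0 + 4·m_1 + 1·m_2 = 6(Δ_1 - Δ_0) = -114
  1·m_1 + 4·m_2 + 1·m_3 = 6(Δ_2 - Δ_1) = 42
Natural end conditions: m_0 = m_3 = 0.
Hence m_0 = 0, m_1 = -166/5, m_2 = 94/5, m_3 = 0.
On [2, 3], with g_2(t) = a_2 + b_2·(t - 2) + c_2·(t - 2)² + d_2·(t - 2)³: c_2 = m_2/2 = 47/5, d_2 = (m_3 - m_2)/(6h_2) = -47/15, b_2 = Δ_2 - h_2(2m_2 + m_3)/6 = -139/15.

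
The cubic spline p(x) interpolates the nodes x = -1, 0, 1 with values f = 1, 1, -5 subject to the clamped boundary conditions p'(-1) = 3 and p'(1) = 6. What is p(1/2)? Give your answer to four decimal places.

-3.5938

Write M_i for p''(x_i). With h_i = 1, 1 and divided differences Δ_i = 0, -6, the continuity of p' gives the tridiagonal system
  1·M_0 + 4·M_1 + 1·M_2 = 6(Δ_1 - Δ_0) = -36
Clamped end conditions give two more equations: 2h_0·M_0 + h_0·M_1 = 6(Δ_0 - p'(-1)) = -18 and h_1·M_1 + 2h_1·M_2 = 6(p'(1) - Δ_1) = 72.
Solving: M_0 = 3/2, M_1 = -21, M_2 = 93/2.
On [0, 1], p(x) = 1 - 27/4·x - 21/2·x² + 45/4·x³.
With x = 1/2: p(1/2) = -115/32.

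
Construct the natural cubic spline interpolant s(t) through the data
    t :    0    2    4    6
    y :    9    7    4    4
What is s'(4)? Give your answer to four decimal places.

-0.8667

Let m_i = s''(x_i). Step sizes h_i = 2, 2, 2; slopes of the chords Δ_i = (y_(i+1) - y_i)/h_i = -1, -3/2, 0.
  2·m_0 + 8·m_1 + 2·m_2 = 6(Δ_1 - Δ_0) = -3
  2·m_1 + 8·m_2 + 2·m_3 = 6(Δ_2 - Δ_1) = 9
Natural end conditions: m_0 = m_3 = 0.
Solving the tridiagonal system: m_0 = 0, m_1 = -7/10, m_2 = 13/10, m_3 = 0.
On [4, 6], s'(t) = b_2 + 2c_2·(t - 4) + 3d_2·(t - 4)² with b_2 = Δ_2 - h_2(2m_2 + m_3)/6 = -13/15, c_2 = m_2/2 = 13/20, d_2 = (m_3 - m_2)/(6h_2) = -13/120. So s'(4) = -13/15.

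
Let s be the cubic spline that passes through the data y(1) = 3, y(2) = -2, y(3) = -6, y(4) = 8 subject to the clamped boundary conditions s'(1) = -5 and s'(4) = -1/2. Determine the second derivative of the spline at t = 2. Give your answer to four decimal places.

-11.6000

Put σ_i = s'' at the i-th knot. Here h = (1, 1, 1) and Δ = (-5, -4, 14), so the interior equations h_(i-1)·σ_(i-1) + 2(h_(i-1)+h_i)·σ_i + h_i·σ_(i+1) = 6(Δ_i − Δ_(i-1)) read
  1·σ_0 + 4·σ_1 + 1·σ_2 = 6(Δ_1 - Δ_0) = 6
  1·σ_1 + 4·σ_2 + 1·σ_3 = 6(Δ_2 - Δ_1) = 108
Clamped end conditions give two more equations: 2h_0·σ_0 + h_0·σ_1 = 6(Δ_0 - s'(1)) = 0 and h_2·σ_2 + 2h_2·σ_3 = 6(s'(4) - Δ_2) = -87.
Hence σ_0 = 29/5, σ_1 = -58/5, σ_2 = 233/5, σ_3 = -334/5.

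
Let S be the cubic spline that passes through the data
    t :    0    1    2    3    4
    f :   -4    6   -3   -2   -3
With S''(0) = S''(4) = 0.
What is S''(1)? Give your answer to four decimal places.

-35.0357

Put σ_i = S'' at the i-th knot. Here h = (1, 1, 1, 1) and Δ = (10, -9, 1, -1), so the interior equations h_(i-1)·σ_(i-1) + 2(h_(i-1)+h_i)·σ_i + h_i·σ_(i+1) = 6(Δ_i − Δ_(i-1)) read
  1·σ_0 + 4·σ_1 + 1·σ_2 = 6(Δ_1 - Δ_0) = -114
  1·σ_1 + 4·σ_2 + 1·σ_3 = 6(Δ_2 - Δ_1) = 60
  1·σ_2 + 4·σ_3 + 1·σ_4 = 6(Δ_3 - Δ_2) = -12
Natural end conditions: σ_0 = σ_4 = 0.
Solving: σ_0 = 0, σ_1 = -981/28, σ_2 = 183/7, σ_3 = -267/28, σ_4 = 0.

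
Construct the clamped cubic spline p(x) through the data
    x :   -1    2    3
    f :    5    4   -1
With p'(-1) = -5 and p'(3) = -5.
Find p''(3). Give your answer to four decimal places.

Write M_i for p''(x_i). With h_i = 3, 1 and divided differences Δ_i = -1/3, -5, the continuity of p' gives the tridiagonal system
  3·M_0 + 8·M_1 + 1·M_2 = 6(Δ_1 - Δ_0) = -28
Clamped end conditions give two more equations: 2h_0·M_0 + h_0·M_1 = 6(Δ_0 - p'(-1)) = 28 and h_1·M_1 + 2h_1·M_2 = 6(p'(3) - Δ_1) = 0.
Forward elimination and back-substitution give M_0 = 49/6, M_1 = -7, M_2 = 7/2.

3.5000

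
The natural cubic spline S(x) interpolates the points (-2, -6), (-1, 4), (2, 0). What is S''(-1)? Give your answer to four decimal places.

-8.5000

Write m_i for S''(x_i). With h_i = 1, 3 and divided differences Δ_i = 10, -4/3, the continuity of S' gives the tridiagonal system
  1·m_0 + 8·m_1 + 3·m_2 = 6(Δ_1 - Δ_0) = -68
Natural end conditions: m_0 = m_2 = 0.
Solving the tridiagonal system: m_0 = 0, m_1 = -17/2, m_2 = 0.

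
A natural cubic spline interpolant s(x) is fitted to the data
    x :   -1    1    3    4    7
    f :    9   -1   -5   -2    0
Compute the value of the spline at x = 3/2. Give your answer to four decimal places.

-3.0071

Let M_i = s''(x_i). Step sizes h_i = 2, 2, 1, 3; slopes of the chords Δ_i = (y_(i+1) - y_i)/h_i = -5, -2, 3, 2/3.
  2·M_0 + 8·M_1 + 2·M_2 = 6(Δ_1 - Δ_0) = 18
  2·M_1 + 6·M_2 + 1·M_3 = 6(Δ_2 - Δ_1) = 30
  1·M_2 + 8·M_3 + 3·M_4 = 6(Δ_3 - Δ_2) = -14
Natural end conditions: M_0 = M_4 = 0.
Solving the tridiagonal system: M_0 = 0, M_1 = 169/172, M_2 = 218/43, M_3 = -205/86, M_4 = 0.
On [1, 3], s(x) = -1 - 1121/258·(x - 1) + 169/344·(x - 1)² + 703/2064·(x - 1)³.
With (x - 1) = 1/2: s(3/2) = -16551/5504.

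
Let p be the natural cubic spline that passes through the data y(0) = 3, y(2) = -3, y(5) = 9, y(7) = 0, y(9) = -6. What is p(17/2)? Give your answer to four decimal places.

Write m_i for p''(x_i). With h_i = 2, 3, 2, 2 and divided differences Δ_i = -3, 4, -9/2, -3, the continuity of p' gives the tridiagonal system
  2·m_0 + 10·m_1 + 3·m_2 = 6(Δ_1 - Δ_0) = 42
  3·m_1 + 10·m_2 + 2·m_3 = 6(Δ_2 - Δ_1) = -51
  2·m_2 + 8·m_3 + 2·m_4 = 6(Δ_3 - Δ_2) = 9
Natural end conditions: m_0 = m_4 = 0.
Solving: m_0 = 0, m_1 = 2235/344, m_2 = -1317/172, m_3 = 2091/688, m_4 = 0.
On [7, 9], p(t) = 0 - 1729/344·(t - 7) + 2091/1376·(t - 7)² - 697/2752·(t - 7)³.
With (t - 7) = 3/2: p(17/2) = -109527/22016.

-4.9749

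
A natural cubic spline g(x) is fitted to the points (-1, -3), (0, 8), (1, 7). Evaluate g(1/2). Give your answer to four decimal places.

8.6250

Put σ_i = g'' at the i-th knot. Here h = (1, 1) and Δ = (11, -1), so the interior equations h_(i-1)·σ_(i-1) + 2(h_(i-1)+h_i)·σ_i + h_i·σ_(i+1) = 6(Δ_i − Δ_(i-1)) read
  1·σ_0 + 4·σ_1 + 1·σ_2 = 6(Δ_1 - Δ_0) = -72
Natural end conditions: σ_0 = σ_2 = 0.
Solving: σ_0 = 0, σ_1 = -18, σ_2 = 0.
On [0, 1], g(x) = 8 + 5·x - 9·x² + 3·x³.
With x = 1/2: g(1/2) = 69/8.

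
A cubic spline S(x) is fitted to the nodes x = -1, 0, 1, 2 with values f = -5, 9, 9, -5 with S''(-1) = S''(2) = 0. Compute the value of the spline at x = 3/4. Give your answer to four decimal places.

10.5750

With σ_i denoting the second derivative at x_i, h_i = 1, 1, 1, and Δ_i = (y_(i+1) − y_i)/h_i = 14, 0, -14:
  1·σ_0 + 4·σ_1 + 1·σ_2 = 6(Δ_1 - Δ_0) = -84
  1·σ_1 + 4·σ_2 + 1·σ_3 = 6(Δ_2 - Δ_1) = -84
Natural end conditions: σ_0 = σ_3 = 0.
Solving the tridiagonal system: σ_0 = 0, σ_1 = -84/5, σ_2 = -84/5, σ_3 = 0.
On [0, 1], S(x) = 9 + 42/5·x - 42/5·x² + 0·x³.
With x = 3/4: S(3/4) = 423/40.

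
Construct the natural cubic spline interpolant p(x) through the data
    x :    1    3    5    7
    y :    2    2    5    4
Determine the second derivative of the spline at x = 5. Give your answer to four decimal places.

-1.9000

Put M_i = p'' at the i-th knot. Here h = (2, 2, 2) and Δ = (0, 3/2, -1/2), so the interior equations h_(i-1)·M_(i-1) + 2(h_(i-1)+h_i)·M_i + h_i·M_(i+1) = 6(Δ_i − Δ_(i-1)) read
  2·M_0 + 8·M_1 + 2·M_2 = 6(Δ_1 - Δ_0) = 9
  2·M_1 + 8·M_2 + 2·M_3 = 6(Δ_2 - Δ_1) = -12
Natural end conditions: M_0 = M_3 = 0.
Solving the tridiagonal system: M_0 = 0, M_1 = 8/5, M_2 = -19/10, M_3 = 0.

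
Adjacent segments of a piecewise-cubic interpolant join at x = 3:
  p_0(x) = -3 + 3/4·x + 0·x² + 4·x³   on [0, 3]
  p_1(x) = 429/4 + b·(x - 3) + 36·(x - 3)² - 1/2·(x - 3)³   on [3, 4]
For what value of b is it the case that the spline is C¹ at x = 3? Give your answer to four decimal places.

108.7500

p_0'(x) = 3/4 + 0·x + 12·x², so p_0'(3) = 435/4. On the right, p_1'(3) = b, so b = 435/4.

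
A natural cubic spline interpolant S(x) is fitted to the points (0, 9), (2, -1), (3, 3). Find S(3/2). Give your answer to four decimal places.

-0.4688

Write m_i for S''(x_i). With h_i = 2, 1 and divided differences Δ_i = -5, 4, the continuity of S' gives the tridiagonal system
  2·m_0 + 6·m_1 + 1·m_2 = 6(Δ_1 - Δ_0) = 54
Natural end conditions: m_0 = m_2 = 0.
Forward elimination and back-substitution give m_0 = 0, m_1 = 9, m_2 = 0.
On [0, 2], S(x) = 9 - 8·x + 0·x² + 3/4·x³.
With x = 3/2: S(3/2) = -15/32.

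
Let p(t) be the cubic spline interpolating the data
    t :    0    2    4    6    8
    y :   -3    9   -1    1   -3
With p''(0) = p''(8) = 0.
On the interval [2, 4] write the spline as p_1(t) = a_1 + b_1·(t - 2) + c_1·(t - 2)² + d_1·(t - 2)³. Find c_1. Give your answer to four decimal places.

-5.1429

Let M_i = p''(x_i). Step sizes h_i = 2, 2, 2, 2; slopes of the chords Δ_i = (y_(i+1) - y_i)/h_i = 6, -5, 1, -2.
  2·M_0 + 8·M_1 + 2·M_2 = 6(Δ_1 - Δ_0) = -66
  2·M_1 + 8·M_2 + 2·M_3 = 6(Δ_2 - Δ_1) = 36
  2·M_2 + 8·M_3 + 2·M_4 = 6(Δ_3 - Δ_2) = -18
Natural end conditions: M_0 = M_4 = 0.
Hence M_0 = 0, M_1 = -72/7, M_2 = 57/7, M_3 = -30/7, M_4 = 0.
On [2, 4], with p_1(t) = a_1 + b_1·(t - 2) + c_1·(t - 2)² + d_1·(t - 2)³: c_1 = M_1/2 = -36/7, d_1 = (M_2 - M_1)/(6h_1) = 43/28, b_1 = Δ_1 - h_1(2M_1 + M_2)/6 = -6/7.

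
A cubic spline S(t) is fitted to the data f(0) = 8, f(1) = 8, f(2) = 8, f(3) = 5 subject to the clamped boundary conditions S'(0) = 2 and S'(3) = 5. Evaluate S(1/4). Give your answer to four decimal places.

Write σ_i for S''(x_i). With h_i = 1, 1, 1 and divided differences Δ_i = 0, 0, -3, the continuity of S' gives the tridiagonal system
  1·σ_0 + 4·σ_1 + 1·σ_2 = 6(Δ_1 - Δ_0) = 0
  1·σ_1 + 4·σ_2 + 1·σ_3 = 6(Δ_2 - Δ_1) = -18
Clamped end conditions give two more equations: 2h_0·σ_0 + h_0·σ_1 = 6(Δ_0 - S'(0)) = -12 and h_2·σ_2 + 2h_2·σ_3 = 6(S'(3) - Δ_2) = 48.
Solving the tridiagonal system: σ_0 = -44/5, σ_1 = 28/5, σ_2 = -68/5, σ_3 = 154/5.
On [0, 1], S(t) = 8 + 2·t - 22/5·t² + 12/5·t³.
With t = 1/4: S(1/4) = 661/80.

8.2625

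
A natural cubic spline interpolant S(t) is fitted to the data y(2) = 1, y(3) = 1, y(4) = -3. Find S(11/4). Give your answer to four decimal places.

1.3281

Write m_i for S''(x_i). With h_i = 1, 1 and divided differences Δ_i = 0, -4, the continuity of S' gives the tridiagonal system
  1·m_0 + 4·m_1 + 1·m_2 = 6(Δ_1 - Δ_0) = -24
Natural end conditions: m_0 = m_2 = 0.
Forward elimination and back-substitution give m_0 = 0, m_1 = -6, m_2 = 0.
On [2, 3], S(t) = 1 + 1·(t - 2) + 0·(t - 2)² - 1·(t - 2)³.
With (t - 2) = 3/4: S(11/4) = 85/64.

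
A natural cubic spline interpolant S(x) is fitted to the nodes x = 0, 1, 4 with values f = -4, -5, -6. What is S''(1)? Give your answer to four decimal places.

0.5000

Put M_i = S'' at the i-th knot. Here h = (1, 3) and Δ = (-1, -1/3), so the interior equations h_(i-1)·M_(i-1) + 2(h_(i-1)+h_i)·M_i + h_i·M_(i+1) = 6(Δ_i − Δ_(i-1)) read
  1·M_0 + 8·M_1 + 3·M_2 = 6(Δ_1 - Δ_0) = 4
Natural end conditions: M_0 = M_2 = 0.
Solving: M_0 = 0, M_1 = 1/2, M_2 = 0.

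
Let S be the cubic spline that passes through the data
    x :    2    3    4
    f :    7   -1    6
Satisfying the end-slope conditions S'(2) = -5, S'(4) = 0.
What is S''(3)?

Write M_i for S''(x_i). With h_i = 1, 1 and divided differences Δ_i = -8, 7, the continuity of S' gives the tridiagonal system
  1·M_0 + 4·M_1 + 1·M_2 = 6(Δ_1 - Δ_0) = 90
Clamped end conditions give two more equations: 2h_0·M_0 + h_0·M_1 = 6(Δ_0 - S'(2)) = -18 and h_1·M_1 + 2h_1·M_2 = 6(S'(4) - Δ_1) = -42.
Solving the tridiagonal system: M_0 = -29, M_1 = 40, M_2 = -41.

40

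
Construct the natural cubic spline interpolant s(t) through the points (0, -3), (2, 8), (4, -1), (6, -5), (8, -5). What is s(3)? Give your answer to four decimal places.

4.6518

With M_i denoting the second derivative at x_i, h_i = 2, 2, 2, 2, and Δ_i = (y_(i+1) − y_i)/h_i = 11/2, -9/2, -2, 0:
  2·M_0 + 8·M_1 + 2·M_2 = 6(Δ_1 - Δ_0) = -60
  2·M_1 + 8·M_2 + 2·M_3 = 6(Δ_2 - Δ_1) = 15
  2·M_2 + 8·M_3 + 2·M_4 = 6(Δ_3 - Δ_2) = 12
Natural end conditions: M_0 = M_4 = 0.
Solving the tridiagonal system: M_0 = 0, M_1 = -237/28, M_2 = 27/7, M_3 = 15/28, M_4 = 0.
On [2, 4], s(t) = 8 - 1/7·(t - 2) - 237/56·(t - 2)² + 115/112·(t - 2)³.
With (t - 2) = 1: s(3) = 521/112.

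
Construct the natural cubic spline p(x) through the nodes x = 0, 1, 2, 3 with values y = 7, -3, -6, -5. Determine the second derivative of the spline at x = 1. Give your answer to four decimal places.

9.6000

With m_i denoting the second derivative at x_i, h_i = 1, 1, 1, and Δ_i = (y_(i+1) − y_i)/h_i = -10, -3, 1:
  1·m_0 + 4·m_1 + 1·m_2 = 6(Δ_1 - Δ_0) = 42
  1·m_1 + 4·m_2 + 1·m_3 = 6(Δ_2 - Δ_1) = 24
Natural end conditions: m_0 = m_3 = 0.
Solving: m_0 = 0, m_1 = 48/5, m_2 = 18/5, m_3 = 0.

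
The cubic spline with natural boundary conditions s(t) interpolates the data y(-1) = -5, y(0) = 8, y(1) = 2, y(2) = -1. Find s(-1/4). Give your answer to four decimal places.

With M_i denoting the second derivative at x_i, h_i = 1, 1, 1, and Δ_i = (y_(i+1) − y_i)/h_i = 13, -6, -3:
  1·M_0 + 4·M_1 + 1·M_2 = 6(Δ_1 - Δ_0) = -114
  1·M_1 + 4·M_2 + 1·M_3 = 6(Δ_2 - Δ_1) = 18
Natural end conditions: M_0 = M_3 = 0.
Solving: M_0 = 0, M_1 = -158/5, M_2 = 62/5, M_3 = 0.
On [-1, 0], s(t) = -5 + 274/15·(t + 1) + 0·(t + 1)² - 79/15·(t + 1)³.
With (t + 1) = 3/4: s(-1/4) = 2073/320.

6.4781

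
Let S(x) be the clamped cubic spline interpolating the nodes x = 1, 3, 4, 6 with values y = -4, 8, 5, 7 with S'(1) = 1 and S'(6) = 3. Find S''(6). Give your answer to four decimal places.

Let σ_i = S''(x_i). Step sizes h_i = 2, 1, 2; slopes of the chords Δ_i = (y_(i+1) - y_i)/h_i = 6, -3, 1.
  2·σ_0 + 6·σ_1 + 1·σ_2 = 6(Δ_1 - Δ_0) = -54
  1·σ_1 + 6·σ_2 + 2·σ_3 = 6(Δ_2 - Δ_1) = 24
Clamped end conditions give two more equations: 2h_0·σ_0 + h_0·σ_1 = 6(Δ_0 - S'(1)) = 30 and h_2·σ_2 + 2h_2·σ_3 = 6(S'(6) - Δ_2) = 12.
Solving: σ_0 = 241/16, σ_1 = -121/8, σ_2 = 53/8, σ_3 = -5/16.

-0.3125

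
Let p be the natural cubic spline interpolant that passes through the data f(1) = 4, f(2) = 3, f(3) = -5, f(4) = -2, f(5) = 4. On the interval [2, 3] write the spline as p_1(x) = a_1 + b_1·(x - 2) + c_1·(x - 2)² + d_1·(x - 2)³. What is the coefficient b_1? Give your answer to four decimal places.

Let m_i = p''(x_i). Step sizes h_i = 1, 1, 1, 1; slopes of the chords Δ_i = (y_(i+1) - y_i)/h_i = -1, -8, 3, 6.
  1·m_0 + 4·m_1 + 1·m_2 = 6(Δ_1 - Δ_0) = -42
  1·m_1 + 4·m_2 + 1·m_3 = 6(Δ_2 - Δ_1) = 66
  1·m_2 + 4·m_3 + 1·m_4 = 6(Δ_3 - Δ_2) = 18
Natural end conditions: m_0 = m_4 = 0.
Solving: m_0 = 0, m_1 = -219/14, m_2 = 144/7, m_3 = -9/14, m_4 = 0.
On [2, 3], with p_1(x) = a_1 + b_1·(x - 2) + c_1·(x - 2)² + d_1·(x - 2)³: c_1 = m_1/2 = -219/28, d_1 = (m_2 - m_1)/(6h_1) = 169/28, b_1 = Δ_1 - h_1(2m_1 + m_2)/6 = -87/14.

-6.2143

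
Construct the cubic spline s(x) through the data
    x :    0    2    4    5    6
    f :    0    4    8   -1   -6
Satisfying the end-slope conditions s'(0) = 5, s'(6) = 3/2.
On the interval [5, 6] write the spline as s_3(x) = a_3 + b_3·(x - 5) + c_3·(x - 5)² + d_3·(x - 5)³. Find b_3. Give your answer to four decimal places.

-9.5417

Write m_i for s''(x_i). With h_i = 2, 2, 1, 1 and divided differences Δ_i = 2, 2, -9, -5, the continuity of s' gives the tridiagonal system
  2·m_0 + 8·m_1 + 2·m_2 = 6(Δ_1 - Δ_0) = 0
  2·m_1 + 6·m_2 + 1·m_3 = 6(Δ_2 - Δ_1) = -66
  1·m_2 + 4·m_3 + 1·m_4 = 6(Δ_3 - Δ_2) = 24
Clamped end conditions give two more equations: 2h_0·m_0 + h_0·m_1 = 6(Δ_0 - s'(0)) = -18 and h_3·m_3 + 2h_3·m_4 = 6(s'(6) - Δ_3) = 39.
Hence m_0 = -85/12, m_1 = 31/6, m_2 = -163/12, m_3 = 31/6, m_4 = 203/12.
On [5, 6], with s_3(x) = a_3 + b_3·(x - 5) + c_3·(x - 5)² + d_3·(x - 5)³: c_3 = m_3/2 = 31/12, d_3 = (m_4 - m_3)/(6h_3) = 47/24, b_3 = Δ_3 - h_3(2m_3 + m_4)/6 = -229/24.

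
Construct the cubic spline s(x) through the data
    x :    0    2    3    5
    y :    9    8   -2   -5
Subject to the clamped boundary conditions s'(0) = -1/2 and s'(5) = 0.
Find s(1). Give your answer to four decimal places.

10.2266

Let M_i = s''(x_i). Step sizes h_i = 2, 1, 2; slopes of the chords Δ_i = (y_(i+1) - y_i)/h_i = -1/2, -10, -3/2.
  2·M_0 + 6·M_1 + 1·M_2 = 6(Δ_1 - Δ_0) = -57
  1·M_1 + 6·M_2 + 2·M_3 = 6(Δ_2 - Δ_1) = 51
Clamped end conditions give two more equations: 2h_0·M_0 + h_0·M_1 = 6(Δ_0 - s'(0)) = 0 and h_2·M_2 + 2h_2·M_3 = 6(s'(5) - Δ_2) = 9.
Forward elimination and back-substitution give M_0 = 221/32, M_1 = -221/16, M_2 = 193/16, M_3 = -121/32.
On [0, 2], s(x) = 9 - 1/2·x + 221/64·x² - 221/128·x³.
With x = 1: s(1) = 1309/128.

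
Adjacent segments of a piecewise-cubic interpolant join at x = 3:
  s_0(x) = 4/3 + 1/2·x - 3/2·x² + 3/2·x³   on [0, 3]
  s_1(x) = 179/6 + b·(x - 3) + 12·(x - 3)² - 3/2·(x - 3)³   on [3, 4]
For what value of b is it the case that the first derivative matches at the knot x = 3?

32

s_0'(x) = 1/2 - 3·x + 9/2·x², so s_0'(3) = 32. On the right, s_1'(3) = b, so b = 32.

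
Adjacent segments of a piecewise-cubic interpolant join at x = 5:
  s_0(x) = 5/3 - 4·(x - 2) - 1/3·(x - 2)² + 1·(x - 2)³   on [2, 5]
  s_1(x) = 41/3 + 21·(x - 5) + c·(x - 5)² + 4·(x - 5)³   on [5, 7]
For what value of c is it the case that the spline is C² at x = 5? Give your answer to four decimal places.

s_0''(x) = -2/3 + 6·(x - 2), so s_0''(5) = 52/3. On the right, s_1''(5) = 2c, so c = 26/3.

8.6667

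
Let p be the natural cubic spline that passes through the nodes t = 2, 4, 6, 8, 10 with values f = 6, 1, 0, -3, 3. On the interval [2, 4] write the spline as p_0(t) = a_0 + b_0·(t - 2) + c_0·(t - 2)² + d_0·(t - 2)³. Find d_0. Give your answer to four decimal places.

0.1719

Put σ_i = p'' at the i-th knot. Here h = (2, 2, 2, 2) and Δ = (-5/2, -1/2, -3/2, 3), so the interior equations h_(i-1)·σ_(i-1) + 2(h_(i-1)+h_i)·σ_i + h_i·σ_(i+1) = 6(Δ_i − Δ_(i-1)) read
  2·σ_0 + 8·σ_1 + 2·σ_2 = 6(Δ_1 - Δ_0) = 12
  2·σ_1 + 8·σ_2 + 2·σ_3 = 6(Δ_2 - Δ_1) = -6
  2·σ_2 + 8·σ_3 + 2·σ_4 = 6(Δ_3 - Δ_2) = 27
Natural end conditions: σ_0 = σ_4 = 0.
Hence σ_0 = 0, σ_1 = 33/16, σ_2 = -9/4, σ_3 = 63/16, σ_4 = 0.
On [2, 4], with p_0(t) = a_0 + b_0·(t - 2) + c_0·(t - 2)² + d_0·(t - 2)³: c_0 = σ_0/2 = 0, d_0 = (σ_1 - σ_0)/(6h_0) = 11/64, b_0 = Δ_0 - h_0(2σ_0 + σ_1)/6 = -51/16.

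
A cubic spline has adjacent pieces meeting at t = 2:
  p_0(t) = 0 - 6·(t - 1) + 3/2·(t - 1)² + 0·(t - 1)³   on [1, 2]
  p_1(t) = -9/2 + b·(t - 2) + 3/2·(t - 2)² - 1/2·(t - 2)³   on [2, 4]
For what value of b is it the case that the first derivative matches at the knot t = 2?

-3

p_0'(t) = -6 + 3·(t - 1) + 0·(t - 1)², so p_0'(2) = -3. On the right, p_1'(2) = b, so b = -3.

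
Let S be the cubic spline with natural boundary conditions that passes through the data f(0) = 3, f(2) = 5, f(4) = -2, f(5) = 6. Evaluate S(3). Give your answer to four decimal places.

-0.2386

Write M_i for S''(x_i). With h_i = 2, 2, 1 and divided differences Δ_i = 1, -7/2, 8, the continuity of S' gives the tridiagonal system
  2·M_0 + 8·M_1 + 2·M_2 = 6(Δ_1 - Δ_0) = -27
  2·M_1 + 6·M_2 + 1·M_3 = 6(Δ_2 - Δ_1) = 69
Natural end conditions: M_0 = M_3 = 0.
Solving: M_0 = 0, M_1 = -75/11, M_2 = 303/22, M_3 = 0.
On [2, 4], S(x) = 5 - 39/11·(x - 2) - 75/22·(x - 2)² + 151/88·(x - 2)³.
With (x - 2) = 1: S(3) = -21/88.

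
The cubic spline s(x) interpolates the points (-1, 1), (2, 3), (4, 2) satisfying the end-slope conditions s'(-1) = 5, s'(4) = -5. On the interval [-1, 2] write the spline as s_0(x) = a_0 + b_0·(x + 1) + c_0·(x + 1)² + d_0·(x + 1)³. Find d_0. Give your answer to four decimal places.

0.4574

Write m_i for s''(x_i). With h_i = 3, 2 and divided differences Δ_i = 2/3, -1/2, the continuity of s' gives the tridiagonal system
  3·m_0 + 10·m_1 + 2·m_2 = 6(Δ_1 - Δ_0) = -7
Clamped end conditions give two more equations: 2h_0·m_0 + h_0·m_1 = 6(Δ_0 - s'(-1)) = -26 and h_1·m_1 + 2h_1·m_2 = 6(s'(4) - Δ_1) = -27.
Hence m_0 = -169/30, m_1 = 13/5, m_2 = -161/20.
On [-1, 2], with s_0(x) = a_0 + b_0·(x + 1) + c_0·(x + 1)² + d_0·(x + 1)³: c_0 = m_0/2 = -169/60, d_0 = (m_1 - m_0)/(6h_0) = 247/540, b_0 = Δ_0 - h_0(2m_0 + m_1)/6 = 5.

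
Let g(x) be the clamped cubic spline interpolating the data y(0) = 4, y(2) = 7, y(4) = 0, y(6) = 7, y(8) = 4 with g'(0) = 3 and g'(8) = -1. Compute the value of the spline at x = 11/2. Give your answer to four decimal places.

5.4375

Let m_i = g''(x_i). Step sizes h_i = 2, 2, 2, 2; slopes of the chords Δ_i = (y_(i+1) - y_i)/h_i = 3/2, -7/2, 7/2, -3/2.
  2·m_0 + 8·m_1 + 2·m_2 = 6(Δ_1 - Δ_0) = -30
  2·m_1 + 8·m_2 + 2·m_3 = 6(Δ_2 - Δ_1) = 42
  2·m_2 + 8·m_3 + 2·m_4 = 6(Δ_3 - Δ_2) = -30
Clamped end conditions give two more equations: 2h_0·m_0 + h_0·m_1 = 6(Δ_0 - g'(0)) = -9 and h_3·m_3 + 2h_3·m_4 = 6(g'(8) - Δ_3) = 3.
Solving the tridiagonal system: m_0 = 11/14, m_1 = -85/14, m_2 = 17/2, m_3 = -97/14, m_4 = 59/14.
On [4, 6], g(x) = 0 + 1/7·(x - 4) + 17/4·(x - 4)² - 9/7·(x - 4)³.
With (x - 4) = 3/2: g(11/2) = 87/16.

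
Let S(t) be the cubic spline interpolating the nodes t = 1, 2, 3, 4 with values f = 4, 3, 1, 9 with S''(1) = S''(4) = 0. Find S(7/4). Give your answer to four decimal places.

Write M_i for S''(x_i). With h_i = 1, 1, 1 and divided differences Δ_i = -1, -2, 8, the continuity of S' gives the tridiagonal system
  1·M_0 + 4·M_1 + 1·M_2 = 6(Δ_1 - Δ_0) = -6
  1·M_1 + 4·M_2 + 1·M_3 = 6(Δ_2 - Δ_1) = 60
Natural end conditions: M_0 = M_3 = 0.
Hence M_0 = 0, M_1 = -28/5, M_2 = 82/5, M_3 = 0.
On [1, 2], S(t) = 4 - 1/15·(t - 1) + 0·(t - 1)² - 14/15·(t - 1)³.
With (t - 1) = 3/4: S(7/4) = 569/160.

3.5563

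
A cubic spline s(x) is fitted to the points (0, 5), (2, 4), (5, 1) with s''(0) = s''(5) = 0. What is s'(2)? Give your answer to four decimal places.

-0.7000

With M_i denoting the second derivative at x_i, h_i = 2, 3, and Δ_i = (y_(i+1) − y_i)/h_i = -1/2, -1:
  2·M_0 + 10·M_1 + 3·M_2 = 6(Δ_1 - Δ_0) = -3
Natural end conditions: M_0 = M_2 = 0.
Hence M_0 = 0, M_1 = -3/10, M_2 = 0.
On [2, 5], s'(x) = b_1 + 2c_1·(x - 2) + 3d_1·(x - 2)² with b_1 = Δ_1 - h_1(2M_1 + M_2)/6 = -7/10, c_1 = M_1/2 = -3/20, d_1 = (M_2 - M_1)/(6h_1) = 1/60. So s'(2) = -7/10.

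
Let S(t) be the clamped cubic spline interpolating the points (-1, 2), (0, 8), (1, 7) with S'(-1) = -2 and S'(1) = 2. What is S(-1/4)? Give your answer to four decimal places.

6.4414

Let M_i = S''(x_i). Step sizes h_i = 1, 1; slopes of the chords Δ_i = (y_(i+1) - y_i)/h_i = 6, -1.
  1·M_0 + 4·M_1 + 1·M_2 = 6(Δ_1 - Δ_0) = -42
Clamped end conditions give two more equations: 2h_0·M_0 + h_0·M_1 = 6(Δ_0 - S'(-1)) = 48 and h_1·M_1 + 2h_1·M_2 = 6(S'(1) - Δ_1) = 18.
Solving the tridiagonal system: M_0 = 73/2, M_1 = -25, M_2 = 43/2.
On [-1, 0], S(t) = 2 - 2·(t + 1) + 73/4·(t + 1)² - 41/4·(t + 1)³.
With (t + 1) = 3/4: S(-1/4) = 1649/256.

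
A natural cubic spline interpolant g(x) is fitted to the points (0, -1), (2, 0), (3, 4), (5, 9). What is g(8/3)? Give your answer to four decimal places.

With σ_i denoting the second derivative at x_i, h_i = 2, 1, 2, and Δ_i = (y_(i+1) − y_i)/h_i = 1/2, 4, 5/2:
  2·σ_0 + 6·σ_1 + 1·σ_2 = 6(Δ_1 - Δ_0) = 21
  1·σ_1 + 6·σ_2 + 2·σ_3 = 6(Δ_2 - Δ_1) = -9
Natural end conditions: σ_0 = σ_3 = 0.
Solving the tridiagonal system: σ_0 = 0, σ_1 = 27/7, σ_2 = -15/7, σ_3 = 0.
On [2, 3], g(x) = 0 + 43/14·(x - 2) + 27/14·(x - 2)² - 1·(x - 2)³.
With (x - 2) = 2/3: g(8/3) = 493/189.

2.6085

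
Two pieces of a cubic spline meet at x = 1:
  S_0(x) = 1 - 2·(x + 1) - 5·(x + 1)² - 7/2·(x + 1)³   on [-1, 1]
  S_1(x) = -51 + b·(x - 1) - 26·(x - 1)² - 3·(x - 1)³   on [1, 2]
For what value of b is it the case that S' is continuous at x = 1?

S_0'(x) = -2 - 10·(x + 1) - 21/2·(x + 1)², so S_0'(1) = -64. On the right, S_1'(1) = b, so b = -64.

-64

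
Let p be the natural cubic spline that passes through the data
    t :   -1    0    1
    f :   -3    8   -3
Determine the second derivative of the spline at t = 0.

-33

Let M_i = p''(x_i). Step sizes h_i = 1, 1; slopes of the chords Δ_i = (y_(i+1) - y_i)/h_i = 11, -11.
  1·M_0 + 4·M_1 + 1·M_2 = 6(Δ_1 - Δ_0) = -132
Natural end conditions: M_0 = M_2 = 0.
Forward elimination and back-substitution give M_0 = 0, M_1 = -33, M_2 = 0.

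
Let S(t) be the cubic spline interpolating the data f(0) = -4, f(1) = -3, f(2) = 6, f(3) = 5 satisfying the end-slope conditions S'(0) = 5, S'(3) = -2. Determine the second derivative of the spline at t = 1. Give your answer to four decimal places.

With M_i denoting the second derivative at x_i, h_i = 1, 1, 1, and Δ_i = (y_(i+1) − y_i)/h_i = 1, 9, -1:
  1·M_0 + 4·M_1 + 1·M_2 = 6(Δ_1 - Δ_0) = 48
  1·M_1 + 4·M_2 + 1·M_3 = 6(Δ_2 - Δ_1) = -60
Clamped end conditions give two more equations: 2h_0·M_0 + h_0·M_1 = 6(Δ_0 - S'(0)) = -24 and h_2·M_2 + 2h_2·M_3 = 6(S'(3) - Δ_2) = -6.
Solving: M_0 = -358/15, M_1 = 356/15, M_2 = -346/15, M_3 = 128/15.

23.7333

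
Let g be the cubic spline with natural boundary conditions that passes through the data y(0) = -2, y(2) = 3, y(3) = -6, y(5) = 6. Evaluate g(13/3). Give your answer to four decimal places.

-1.4370

Write m_i for g''(x_i). With h_i = 2, 1, 2 and divided differences Δ_i = 5/2, -9, 6, the continuity of g' gives the tridiagonal system
  2·m_0 + 6·m_1 + 1·m_2 = 6(Δ_1 - Δ_0) = -69
  1·m_1 + 6·m_2 + 2·m_3 = 6(Δ_2 - Δ_1) = 90
Natural end conditions: m_0 = m_3 = 0.
Solving the tridiagonal system: m_0 = 0, m_1 = -72/5, m_2 = 87/5, m_3 = 0.
On [3, 5], g(x) = -6 - 28/5·(x - 3) + 87/10·(x - 3)² - 29/20·(x - 3)³.
With (x - 3) = 4/3: g(13/3) = -194/135.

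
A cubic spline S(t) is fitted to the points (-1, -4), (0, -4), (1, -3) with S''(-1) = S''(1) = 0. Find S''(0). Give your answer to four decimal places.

Let M_i = S''(x_i). Step sizes h_i = 1, 1; slopes of the chords Δ_i = (y_(i+1) - y_i)/h_i = 0, 1.
  1·M_0 + 4·M_1 + 1·M_2 = 6(Δ_1 - Δ_0) = 6
Natural end conditions: M_0 = M_2 = 0.
Hence M_0 = 0, M_1 = 3/2, M_2 = 0.

1.5000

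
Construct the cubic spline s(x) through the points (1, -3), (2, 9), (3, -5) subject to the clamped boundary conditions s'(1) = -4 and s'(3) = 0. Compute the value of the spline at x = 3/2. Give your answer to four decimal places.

2.5625

Put M_i = s'' at the i-th knot. Here h = (1, 1) and Δ = (12, -14), so the interior equations h_(i-1)·M_(i-1) + 2(h_(i-1)+h_i)·M_i + h_i·M_(i+1) = 6(Δ_i − Δ_(i-1)) read
  1·M_0 + 4·M_1 + 1·M_2 = 6(Δ_1 - Δ_0) = -156
Clamped end conditions give two more equations: 2h_0·M_0 + h_0·M_1 = 6(Δ_0 - s'(1)) = 96 and h_1·M_1 + 2h_1·M_2 = 6(s'(3) - Δ_1) = 84.
Solving the tridiagonal system: M_0 = 89, M_1 = -82, M_2 = 83.
On [1, 2], s(x) = -3 - 4·(x - 1) + 89/2·(x - 1)² - 57/2·(x - 1)³.
With (x - 1) = 1/2: s(3/2) = 41/16.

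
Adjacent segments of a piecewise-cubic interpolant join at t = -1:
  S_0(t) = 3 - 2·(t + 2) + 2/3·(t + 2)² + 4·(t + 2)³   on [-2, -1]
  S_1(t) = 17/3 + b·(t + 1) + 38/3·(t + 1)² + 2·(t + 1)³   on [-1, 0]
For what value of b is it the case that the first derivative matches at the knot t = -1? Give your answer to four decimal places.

11.3333

S_0'(t) = -2 + 4/3·(t + 2) + 12·(t + 2)², so S_0'(-1) = 34/3. On the right, S_1'(-1) = b, so b = 34/3.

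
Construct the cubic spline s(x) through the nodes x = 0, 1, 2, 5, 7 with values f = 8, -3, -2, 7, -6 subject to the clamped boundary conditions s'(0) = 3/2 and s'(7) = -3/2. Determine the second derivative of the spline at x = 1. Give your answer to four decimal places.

31.0851

Write M_i for s''(x_i). With h_i = 1, 1, 3, 2 and divided differences Δ_i = -11, 1, 3, -13/2, the continuity of s' gives the tridiagonal system
  1·M_0 + 4·M_1 + 1·M_2 = 6(Δ_1 - Δ_0) = 72
  1·M_1 + 8·M_2 + 3·M_3 = 6(Δ_2 - Δ_1) = 12
  3·M_2 + 10·M_3 + 2·M_4 = 6(Δ_3 - Δ_2) = -57
Clamped end conditions give two more equations: 2h_0·M_0 + h_0·M_1 = 6(Δ_0 - s'(0)) = -75 and h_3·M_3 + 2h_3·M_4 = 6(s'(7) - Δ_3) = 30.
Solving: M_0 = -2493/47, M_1 = 1461/47, M_2 = 33/47, M_3 = -387/47, M_4 = 546/47.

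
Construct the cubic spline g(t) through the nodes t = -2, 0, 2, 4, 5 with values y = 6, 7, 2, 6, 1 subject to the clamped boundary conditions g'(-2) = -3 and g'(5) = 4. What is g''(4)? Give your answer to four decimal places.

With M_i denoting the second derivative at x_i, h_i = 2, 2, 2, 1, and Δ_i = (y_(i+1) − y_i)/h_i = 1/2, -5/2, 2, -5:
  2·M_0 + 8·M_1 + 2·M_2 = 6(Δ_1 - Δ_0) = -18
  2·M_1 + 8·M_2 + 2·M_3 = 6(Δ_2 - Δ_1) = 27
  2·M_2 + 6·M_3 + 1·M_4 = 6(Δ_3 - Δ_2) = -42
Clamped end conditions give two more equations: 2h_0·M_0 + h_0·M_1 = 6(Δ_0 - g'(-2)) = 21 and h_3·M_3 + 2h_3·M_4 = 6(g'(5) - Δ_3) = 54.
Hence M_0 = 737/86, M_1 = -571/86, M_2 = 773/86, M_3 = -680/43, M_4 = 1501/43.

-15.8140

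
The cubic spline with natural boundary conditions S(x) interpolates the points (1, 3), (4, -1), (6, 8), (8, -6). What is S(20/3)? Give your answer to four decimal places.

5.8025

Write σ_i for S''(x_i). With h_i = 3, 2, 2 and divided differences Δ_i = -4/3, 9/2, -7, the continuity of S' gives the tridiagonal system
  3·σ_0 + 10·σ_1 + 2·σ_2 = 6(Δ_1 - Δ_0) = 35
  2·σ_1 + 8·σ_2 + 2·σ_3 = 6(Δ_2 - Δ_1) = -69
Natural end conditions: σ_0 = σ_3 = 0.
Solving the tridiagonal system: σ_0 = 0, σ_1 = 11/2, σ_2 = -10, σ_3 = 0.
On [6, 8], S(x) = 8 - 1/3·(x - 6) - 5·(x - 6)² + 5/6·(x - 6)³.
With (x - 6) = 2/3: S(20/3) = 470/81.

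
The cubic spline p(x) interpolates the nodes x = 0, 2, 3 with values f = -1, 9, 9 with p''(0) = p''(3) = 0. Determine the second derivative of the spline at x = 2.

-5

With M_i denoting the second derivative at x_i, h_i = 2, 1, and Δ_i = (y_(i+1) − y_i)/h_i = 5, 0:
  2·M_0 + 6·M_1 + 1·M_2 = 6(Δ_1 - Δ_0) = -30
Natural end conditions: M_0 = M_2 = 0.
Hence M_0 = 0, M_1 = -5, M_2 = 0.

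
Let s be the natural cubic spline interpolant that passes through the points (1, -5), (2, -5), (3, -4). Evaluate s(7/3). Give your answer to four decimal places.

Write m_i for s''(x_i). With h_i = 1, 1 and divided differences Δ_i = 0, 1, the continuity of s' gives the tridiagonal system
  1·m_0 + 4·m_1 + 1·m_2 = 6(Δ_1 - Δ_0) = 6
Natural end conditions: m_0 = m_2 = 0.
Hence m_0 = 0, m_1 = 3/2, m_2 = 0.
On [2, 3], s(x) = -5 + 1/2·(x - 2) + 3/4·(x - 2)² - 1/4·(x - 2)³.
With (x - 2) = 1/3: s(7/3) = -257/54.

-4.7593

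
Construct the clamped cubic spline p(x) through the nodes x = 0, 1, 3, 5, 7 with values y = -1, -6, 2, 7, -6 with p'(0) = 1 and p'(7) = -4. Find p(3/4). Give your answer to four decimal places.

-4.5407

With M_i denoting the second derivative at x_i, h_i = 1, 2, 2, 2, and Δ_i = (y_(i+1) − y_i)/h_i = -5, 4, 5/2, -13/2:
  1·M_0 + 6·M_1 + 2·M_2 = 6(Δ_1 - Δ_0) = 54
  2·M_1 + 8·M_2 + 2·M_3 = 6(Δ_2 - Δ_1) = -9
  2·M_2 + 8·M_3 + 2·M_4 = 6(Δ_3 - Δ_2) = -54
Clamped end conditions give two more equations: 2h_0·M_0 + h_0·M_1 = 6(Δ_0 - p'(0)) = -36 and h_3·M_3 + 2h_3·M_4 = 6(p'(7) - Δ_3) = 15.
Solving the tridiagonal system: M_0 = -1076/43, M_1 = 604/43, M_2 = -113/43, M_3 = -691/86, M_4 = 334/43.
On [0, 1], p(x) = -1 + 1·x - 538/43·x² + 280/43·x³.
With x = 3/4: p(3/4) = -781/172.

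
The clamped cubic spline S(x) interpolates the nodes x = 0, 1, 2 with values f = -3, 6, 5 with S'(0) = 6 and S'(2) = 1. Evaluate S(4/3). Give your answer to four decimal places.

Let M_i = S''(x_i). Step sizes h_i = 1, 1; slopes of the chords Δ_i = (y_(i+1) - y_i)/h_i = 9, -1.
  1·M_0 + 4·M_1 + 1·M_2 = 6(Δ_1 - Δ_0) = -60
Clamped end conditions give two more equations: 2h_0·M_0 + h_0·M_1 = 6(Δ_0 - S'(0)) = 18 and h_1·M_1 + 2h_1·M_2 = 6(S'(2) - Δ_1) = 12.
Solving the tridiagonal system: M_0 = 43/2, M_1 = -25, M_2 = 37/2.
On [1, 2], S(x) = 6 + 17/4·(x - 1) - 25/2·(x - 1)² + 29/4·(x - 1)³.
With (x - 1) = 1/3: S(4/3) = 170/27.

6.2963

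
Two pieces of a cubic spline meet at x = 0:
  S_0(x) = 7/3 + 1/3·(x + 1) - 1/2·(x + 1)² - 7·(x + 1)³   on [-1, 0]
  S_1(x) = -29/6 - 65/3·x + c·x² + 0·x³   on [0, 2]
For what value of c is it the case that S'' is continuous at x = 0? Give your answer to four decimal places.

S_0''(x) = -1 - 42·(x + 1), so S_0''(0) = -43. On the right, S_1''(0) = 2c, so c = -43/2.

-21.5000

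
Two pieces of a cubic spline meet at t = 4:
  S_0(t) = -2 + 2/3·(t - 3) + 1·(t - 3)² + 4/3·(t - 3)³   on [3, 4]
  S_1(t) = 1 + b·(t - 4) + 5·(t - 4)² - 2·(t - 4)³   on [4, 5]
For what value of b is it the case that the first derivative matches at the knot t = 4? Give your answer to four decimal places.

6.6667

S_0'(t) = 2/3 + 2·(t - 3) + 4·(t - 3)², so S_0'(4) = 20/3. On the right, S_1'(4) = b, so b = 20/3.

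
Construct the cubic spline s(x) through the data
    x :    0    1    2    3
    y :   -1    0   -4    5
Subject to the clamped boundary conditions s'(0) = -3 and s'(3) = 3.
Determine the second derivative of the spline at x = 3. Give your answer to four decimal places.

With σ_i denoting the second derivative at x_i, h_i = 1, 1, 1, and Δ_i = (y_(i+1) − y_i)/h_i = 1, -4, 9:
  1·σ_0 + 4·σ_1 + 1·σ_2 = 6(Δ_1 - Δ_0) = -30
  1·σ_1 + 4·σ_2 + 1·σ_3 = 6(Δ_2 - Δ_1) = 78
Clamped end conditions give two more equations: 2h_0·σ_0 + h_0·σ_1 = 6(Δ_0 - s'(0)) = 24 and h_2·σ_2 + 2h_2·σ_3 = 6(s'(3) - Δ_2) = -36.
Solving the tridiagonal system: σ_0 = 114/5, σ_1 = -108/5, σ_2 = 168/5, σ_3 = -174/5.

-34.8000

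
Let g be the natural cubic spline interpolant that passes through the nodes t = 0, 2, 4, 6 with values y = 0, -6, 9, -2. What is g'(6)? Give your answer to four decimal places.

-9.6667

Let m_i = g''(x_i). Step sizes h_i = 2, 2, 2; slopes of the chords Δ_i = (y_(i+1) - y_i)/h_i = -3, 15/2, -11/2.
  2·m_0 + 8·m_1 + 2·m_2 = 6(Δ_1 - Δ_0) = 63
  2·m_1 + 8·m_2 + 2·m_3 = 6(Δ_2 - Δ_1) = -78
Natural end conditions: m_0 = m_3 = 0.
Forward elimination and back-substitution give m_0 = 0, m_1 = 11, m_2 = -25/2, m_3 = 0.
On [4, 6], g'(t) = b_2 + 2c_2·(t - 4) + 3d_2·(t - 4)² with b_2 = Δ_2 - h_2(2m_2 + m_3)/6 = 17/6, c_2 = m_2/2 = -25/4, d_2 = (m_3 - m_2)/(6h_2) = 25/24. So g'(6) = -29/3.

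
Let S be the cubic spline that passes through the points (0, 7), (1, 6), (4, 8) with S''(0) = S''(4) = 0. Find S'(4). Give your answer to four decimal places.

Put σ_i = S'' at the i-th knot. Here h = (1, 3) and Δ = (-1, 2/3), so the interior equations h_(i-1)·σ_(i-1) + 2(h_(i-1)+h_i)·σ_i + h_i·σ_(i+1) = 6(Δ_i − Δ_(i-1)) read
  1·σ_0 + 8·σ_1 + 3·σ_2 = 6(Δ_1 - Δ_0) = 10
Natural end conditions: σ_0 = σ_2 = 0.
Solving the tridiagonal system: σ_0 = 0, σ_1 = 5/4, σ_2 = 0.
On [1, 4], S'(x) = b_1 + 2c_1·(x - 1) + 3d_1·(x - 1)² with b_1 = Δ_1 - h_1(2σ_1 + σ_2)/6 = -7/12, c_1 = σ_1/2 = 5/8, d_1 = (σ_2 - σ_1)/(6h_1) = -5/72. So S'(4) = 31/24.

1.2917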